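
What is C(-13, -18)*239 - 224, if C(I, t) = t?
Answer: -4526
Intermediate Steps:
C(-13, -18)*239 - 224 = -18*239 - 224 = -4302 - 224 = -4526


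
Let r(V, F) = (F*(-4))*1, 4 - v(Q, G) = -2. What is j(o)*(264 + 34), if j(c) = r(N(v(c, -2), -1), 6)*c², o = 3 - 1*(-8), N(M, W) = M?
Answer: -865392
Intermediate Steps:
v(Q, G) = 6 (v(Q, G) = 4 - 1*(-2) = 4 + 2 = 6)
r(V, F) = -4*F (r(V, F) = -4*F*1 = -4*F)
o = 11 (o = 3 + 8 = 11)
j(c) = -24*c² (j(c) = (-4*6)*c² = -24*c²)
j(o)*(264 + 34) = (-24*11²)*(264 + 34) = -24*121*298 = -2904*298 = -865392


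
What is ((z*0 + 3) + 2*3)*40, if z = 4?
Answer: 360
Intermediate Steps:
((z*0 + 3) + 2*3)*40 = ((4*0 + 3) + 2*3)*40 = ((0 + 3) + 6)*40 = (3 + 6)*40 = 9*40 = 360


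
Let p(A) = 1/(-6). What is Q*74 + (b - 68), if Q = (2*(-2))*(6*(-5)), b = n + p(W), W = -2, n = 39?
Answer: 53105/6 ≈ 8850.8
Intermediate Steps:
p(A) = -⅙
b = 233/6 (b = 39 - ⅙ = 233/6 ≈ 38.833)
Q = 120 (Q = -4*(-30) = 120)
Q*74 + (b - 68) = 120*74 + (233/6 - 68) = 8880 - 175/6 = 53105/6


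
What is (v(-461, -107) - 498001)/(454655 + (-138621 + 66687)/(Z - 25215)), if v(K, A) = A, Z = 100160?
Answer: -37330704060/34074047041 ≈ -1.0956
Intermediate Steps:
(v(-461, -107) - 498001)/(454655 + (-138621 + 66687)/(Z - 25215)) = (-107 - 498001)/(454655 + (-138621 + 66687)/(100160 - 25215)) = -498108/(454655 - 71934/74945) = -498108/34074047041/74945 = -498108*74945/34074047041 = -37330704060/34074047041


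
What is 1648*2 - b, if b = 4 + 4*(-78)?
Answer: 3604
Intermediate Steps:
b = -308 (b = 4 - 312 = -308)
1648*2 - b = 1648*2 - 1*(-308) = 3296 + 308 = 3604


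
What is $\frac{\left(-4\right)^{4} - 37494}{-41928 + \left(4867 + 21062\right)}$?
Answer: $\frac{37238}{15999} \approx 2.3275$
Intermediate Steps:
$\frac{\left(-4\right)^{4} - 37494}{-41928 + \left(4867 + 21062\right)} = \frac{256 - 37494}{-41928 + 25929} = - \frac{37238}{-15999} = \left(-37238\right) \left(- \frac{1}{15999}\right) = \frac{37238}{15999}$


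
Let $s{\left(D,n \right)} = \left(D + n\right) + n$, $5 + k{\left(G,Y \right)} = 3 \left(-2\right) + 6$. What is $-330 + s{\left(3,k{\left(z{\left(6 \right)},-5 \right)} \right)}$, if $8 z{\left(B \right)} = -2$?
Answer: $-337$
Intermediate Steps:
$z{\left(B \right)} = - \frac{1}{4}$ ($z{\left(B \right)} = \frac{1}{8} \left(-2\right) = - \frac{1}{4}$)
$k{\left(G,Y \right)} = -5$ ($k{\left(G,Y \right)} = -5 + \left(3 \left(-2\right) + 6\right) = -5 + \left(-6 + 6\right) = -5 + 0 = -5$)
$s{\left(D,n \right)} = D + 2 n$
$-330 + s{\left(3,k{\left(z{\left(6 \right)},-5 \right)} \right)} = -330 + \left(3 + 2 \left(-5\right)\right) = -330 + \left(3 - 10\right) = -330 - 7 = -337$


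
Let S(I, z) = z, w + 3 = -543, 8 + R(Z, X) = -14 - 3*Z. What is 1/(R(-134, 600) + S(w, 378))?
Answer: 1/758 ≈ 0.0013193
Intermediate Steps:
R(Z, X) = -22 - 3*Z (R(Z, X) = -8 + (-14 - 3*Z) = -22 - 3*Z)
w = -546 (w = -3 - 543 = -546)
1/(R(-134, 600) + S(w, 378)) = 1/((-22 - 3*(-134)) + 378) = 1/((-22 + 402) + 378) = 1/(380 + 378) = 1/758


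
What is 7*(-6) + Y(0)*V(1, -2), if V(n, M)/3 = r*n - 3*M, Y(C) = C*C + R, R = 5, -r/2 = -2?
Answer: 108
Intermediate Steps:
r = 4 (r = -2*(-2) = 4)
Y(C) = 5 + C² (Y(C) = C*C + 5 = C² + 5 = 5 + C²)
V(n, M) = -9*M + 12*n (V(n, M) = 3*(4*n - 3*M) = 3*(-3*M + 4*n) = -9*M + 12*n)
7*(-6) + Y(0)*V(1, -2) = 7*(-6) + (5 + 0²)*(-9*(-2) + 12*1) = -42 + (5 + 0)*(18 + 12) = -42 + 5*30 = -42 + 150 = 108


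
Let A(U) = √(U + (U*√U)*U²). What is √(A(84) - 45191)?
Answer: √(-45191 + 2*√21*√(1 + 14112*√21)) ≈ 207.03*I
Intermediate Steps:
A(U) = √(U + U^(7/2)) (A(U) = √(U + U^(3/2)*U²) = √(U + U^(7/2)))
√(A(84) - 45191) = √(√(84 + 84^(7/2)) - 45191) = √(√(84 + 1185408*√21) - 45191) = √(-45191 + √(84 + 1185408*√21))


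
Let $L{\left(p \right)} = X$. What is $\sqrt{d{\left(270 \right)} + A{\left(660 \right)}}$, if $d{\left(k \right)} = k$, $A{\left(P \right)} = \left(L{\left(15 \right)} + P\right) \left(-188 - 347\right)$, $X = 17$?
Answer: $5 i \sqrt{14477} \approx 601.6 i$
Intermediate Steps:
$L{\left(p \right)} = 17$
$A{\left(P \right)} = -9095 - 535 P$ ($A{\left(P \right)} = \left(17 + P\right) \left(-188 - 347\right) = \left(17 + P\right) \left(-535\right) = -9095 - 535 P$)
$\sqrt{d{\left(270 \right)} + A{\left(660 \right)}} = \sqrt{270 - 362195} = \sqrt{-361925} = 5 i \sqrt{14477}$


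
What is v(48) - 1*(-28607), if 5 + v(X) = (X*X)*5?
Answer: 40122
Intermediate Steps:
v(X) = -5 + 5*X² (v(X) = -5 + (X*X)*5 = -5 + X²*5 = -5 + 5*X²)
v(48) - 1*(-28607) = (-5 + 5*48²) - 1*(-28607) = (-5 + 5*2304) + 28607 = (-5 + 11520) + 28607 = 11515 + 28607 = 40122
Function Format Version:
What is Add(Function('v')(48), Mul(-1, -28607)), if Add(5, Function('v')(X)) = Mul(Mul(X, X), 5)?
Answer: 40122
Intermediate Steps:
Function('v')(X) = Add(-5, Mul(5, Pow(X, 2))) (Function('v')(X) = Add(-5, Mul(Mul(X, X), 5)) = Add(-5, Mul(Pow(X, 2), 5)) = Add(-5, Mul(5, Pow(X, 2))))
Add(Function('v')(48), Mul(-1, -28607)) = Add(Add(-5, Mul(5, Pow(48, 2))), Mul(-1, -28607)) = Add(Add(-5, Mul(5, 2304)), 28607) = Add(Add(-5, 11520), 28607) = Add(11515, 28607) = 40122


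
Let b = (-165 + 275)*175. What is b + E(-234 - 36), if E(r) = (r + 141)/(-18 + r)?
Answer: 1848043/96 ≈ 19250.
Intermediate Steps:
b = 19250 (b = 110*175 = 19250)
E(r) = (141 + r)/(-18 + r)
b + E(-234 - 36) = 19250 + (141 + (-234 - 36))/(-18 + (-234 - 36)) = 19250 + (141 - 270)/(-18 - 270) = 19250 - 129/(-288) = 19250 - 1/288*(-129) = 19250 + 43/96 = 1848043/96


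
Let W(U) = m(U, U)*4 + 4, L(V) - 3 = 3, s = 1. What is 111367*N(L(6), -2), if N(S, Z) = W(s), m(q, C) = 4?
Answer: 2227340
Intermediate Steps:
L(V) = 6 (L(V) = 3 + 3 = 6)
W(U) = 20 (W(U) = 4*4 + 4 = 16 + 4 = 20)
N(S, Z) = 20
111367*N(L(6), -2) = 111367*20 = 2227340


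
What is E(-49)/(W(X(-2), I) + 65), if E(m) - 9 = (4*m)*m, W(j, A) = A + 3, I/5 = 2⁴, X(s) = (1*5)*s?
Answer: 9613/148 ≈ 64.953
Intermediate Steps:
X(s) = 5*s
I = 80 (I = 5*2⁴ = 5*16 = 80)
W(j, A) = 3 + A
E(m) = 9 + 4*m² (E(m) = 9 + (4*m)*m = 9 + 4*m²)
E(-49)/(W(X(-2), I) + 65) = (9 + 4*(-49)²)/((3 + 80) + 65) = (9 + 4*2401)/(83 + 65) = (9 + 9604)/148 = (1/148)*9613 = 9613/148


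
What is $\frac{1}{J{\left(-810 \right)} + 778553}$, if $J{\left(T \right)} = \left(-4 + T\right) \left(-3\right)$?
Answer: $\frac{1}{780995} \approx 1.2804 \cdot 10^{-6}$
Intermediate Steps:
$J{\left(T \right)} = 12 - 3 T$
$\frac{1}{J{\left(-810 \right)} + 778553} = \frac{1}{\left(12 - -2430\right) + 778553} = \frac{1}{\left(12 + 2430\right) + 778553} = \frac{1}{2442 + 778553} = \frac{1}{780995}$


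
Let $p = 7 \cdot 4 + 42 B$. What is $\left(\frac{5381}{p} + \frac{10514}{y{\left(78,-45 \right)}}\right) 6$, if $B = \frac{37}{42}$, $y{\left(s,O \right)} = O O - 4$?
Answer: $\frac{69350466}{131365} \approx 527.92$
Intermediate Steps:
$y{\left(s,O \right)} = -4 + O^{2}$ ($y{\left(s,O \right)} = O^{2} - 4 = -4 + O^{2}$)
$B = \frac{37}{42}$ ($B = 37 \cdot \frac{1}{42} = \frac{37}{42} \approx 0.88095$)
$p = 65$ ($p = 7 \cdot 4 + 42 \cdot \frac{37}{42} = 28 + 37 = 65$)
$\left(\frac{5381}{p} + \frac{10514}{y{\left(78,-45 \right)}}\right) 6 = \left(\frac{5381}{65} + \frac{10514}{-4 + \left(-45\right)^{2}}\right) 6 = \left(5381 \cdot \frac{1}{65} + \frac{10514}{-4 + 2025}\right) 6 = \left(\frac{5381}{65} + \frac{10514}{2021}\right) 6 = \frac{11558411}{131365} \cdot 6 = \frac{69350466}{131365}$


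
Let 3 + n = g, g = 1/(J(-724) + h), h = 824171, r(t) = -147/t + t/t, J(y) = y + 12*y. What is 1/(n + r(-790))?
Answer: -643659610/1167548857 ≈ -0.55129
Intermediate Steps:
J(y) = 13*y
r(t) = 1 - 147/t (r(t) = -147/t + 1 = 1 - 147/t)
g = 1/814759 (g = 1/(13*(-724) + 824171) = 1/(-9412 + 824171) = 1/814759 ≈ 1.2274e-6)
n = -2444276/814759 (n = -3 + 1/814759 = -2444276/814759 ≈ -3.0000)
1/(n + r(-790)) = 1/(-2444276/814759 + (-147 - 790)/(-790)) = 1/(-2444276/814759 - 1/790*(-937)) = 1/(-2444276/814759 + 937/790) = 1/(-1167548857/643659610) = -643659610/1167548857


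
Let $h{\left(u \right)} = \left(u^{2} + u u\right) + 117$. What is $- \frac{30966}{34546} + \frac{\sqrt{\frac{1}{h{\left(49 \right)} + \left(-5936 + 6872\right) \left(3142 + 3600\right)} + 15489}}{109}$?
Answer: $- \frac{15483}{17273} + \frac{2 \sqrt{154443408436184390}}{688381979} \approx 0.24542$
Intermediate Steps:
$h{\left(u \right)} = 117 + 2 u^{2}$ ($h{\left(u \right)} = \left(u^{2} + u^{2}\right) + 117 = 2 u^{2} + 117 = 117 + 2 u^{2}$)
$- \frac{30966}{34546} + \frac{\sqrt{\frac{1}{h{\left(49 \right)} + \left(-5936 + 6872\right) \left(3142 + 3600\right)} + 15489}}{109} = - \frac{30966}{34546} + \frac{\sqrt{\frac{1}{\left(117 + 2 \cdot 49^{2}\right) + \left(-5936 + 6872\right) \left(3142 + 3600\right)} + 15489}}{109} = \left(-30966\right) \frac{1}{34546} + \sqrt{\frac{1}{\left(117 + 2 \cdot 2401\right) + 936 \cdot 6742} + 15489} \cdot \frac{1}{109} = - \frac{15483}{17273} + \sqrt{\frac{1}{\left(117 + 4802\right) + 6310512} + 15489} \cdot \frac{1}{109} = - \frac{15483}{17273} + \sqrt{\frac{1}{4919 + 6310512} + 15489} \cdot \frac{1}{109} = - \frac{15483}{17273} + \sqrt{\frac{1}{6315431} + 15489} \cdot \frac{1}{109} = - \frac{15483}{17273} + \sqrt{\frac{97819710760}{6315431}} \cdot \frac{1}{109} = - \frac{15483}{17273} + \frac{2 \sqrt{154443408436184390}}{6315431} \cdot \frac{1}{109} = - \frac{15483}{17273} + \frac{2 \sqrt{154443408436184390}}{688381979}$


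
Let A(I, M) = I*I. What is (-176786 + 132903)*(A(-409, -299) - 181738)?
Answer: 634416531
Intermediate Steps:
A(I, M) = I**2
(-176786 + 132903)*(A(-409, -299) - 181738) = (-176786 + 132903)*((-409)**2 - 181738) = -43883*(167281 - 181738) = -43883*(-14457) = 634416531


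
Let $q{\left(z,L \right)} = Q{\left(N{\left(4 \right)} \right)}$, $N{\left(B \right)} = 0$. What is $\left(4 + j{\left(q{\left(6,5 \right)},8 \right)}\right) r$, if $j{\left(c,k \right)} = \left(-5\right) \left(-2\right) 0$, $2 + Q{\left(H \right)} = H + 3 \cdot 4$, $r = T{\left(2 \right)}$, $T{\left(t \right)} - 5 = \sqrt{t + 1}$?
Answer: $20 + 4 \sqrt{3} \approx 26.928$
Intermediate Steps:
$T{\left(t \right)} = 5 + \sqrt{1 + t}$ ($T{\left(t \right)} = 5 + \sqrt{t + 1} = 5 + \sqrt{1 + t}$)
$r = 5 + \sqrt{3}$ ($r = 5 + \sqrt{1 + 2} = 5 + \sqrt{3} \approx 6.732$)
$Q{\left(H \right)} = 10 + H$ ($Q{\left(H \right)} = -2 + \left(H + 3 \cdot 4\right) = -2 + \left(H + 12\right) = -2 + \left(12 + H\right) = 10 + H$)
$q{\left(z,L \right)} = 10$ ($q{\left(z,L \right)} = 10 + 0 = 10$)
$j{\left(c,k \right)} = 0$ ($j{\left(c,k \right)} = 10 \cdot 0 = 0$)
$\left(4 + j{\left(q{\left(6,5 \right)},8 \right)}\right) r = \left(4 + 0\right) \left(5 + \sqrt{3}\right) = 4 \left(5 + \sqrt{3}\right) = 20 + 4 \sqrt{3}$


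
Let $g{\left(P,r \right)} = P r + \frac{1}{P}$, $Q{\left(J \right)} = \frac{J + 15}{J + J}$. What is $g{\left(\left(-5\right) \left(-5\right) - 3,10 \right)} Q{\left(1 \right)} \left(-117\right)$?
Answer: $- \frac{2265588}{11} \approx -2.0596 \cdot 10^{5}$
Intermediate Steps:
$Q{\left(J \right)} = \frac{15 + J}{2 J}$
$g{\left(P,r \right)} = \frac{1}{P} + P r$
$g{\left(\left(-5\right) \left(-5\right) - 3,10 \right)} Q{\left(1 \right)} \left(-117\right) = \left(\frac{1}{\left(-5\right) \left(-5\right) - 3} + \left(\left(-5\right) \left(-5\right) - 3\right) 10\right) \frac{15 + 1}{2 \cdot 1} \left(-117\right) = \left(\frac{1}{25 - 3} + \left(25 - 3\right) 10\right) \frac{1}{2} \cdot 1 \cdot 16 \left(-117\right) = \left(\frac{1}{22} + 22 \cdot 10\right) 8 \left(-117\right) = \left(\frac{1}{22} + 220\right) 8 \left(-117\right) = \frac{4841}{22} \cdot 8 \left(-117\right) = \frac{19364}{11} \left(-117\right) = - \frac{2265588}{11}$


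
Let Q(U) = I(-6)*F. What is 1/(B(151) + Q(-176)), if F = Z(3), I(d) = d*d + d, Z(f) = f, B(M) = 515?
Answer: 1/605 ≈ 0.0016529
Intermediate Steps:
I(d) = d + d² (I(d) = d² + d = d + d²)
F = 3
Q(U) = 90 (Q(U) = -6*(1 - 6)*3 = -6*(-5)*3 = 30*3 = 90)
1/(B(151) + Q(-176)) = 1/(515 + 90) = 1/605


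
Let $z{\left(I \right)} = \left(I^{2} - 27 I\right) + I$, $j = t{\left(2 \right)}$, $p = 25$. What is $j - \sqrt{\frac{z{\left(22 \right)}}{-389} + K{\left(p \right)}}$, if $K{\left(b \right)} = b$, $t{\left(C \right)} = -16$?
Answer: $-16 - \frac{\sqrt{3817257}}{389} \approx -21.023$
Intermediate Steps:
$j = -16$
$z{\left(I \right)} = I^{2} - 26 I$
$j - \sqrt{\frac{z{\left(22 \right)}}{-389} + K{\left(p \right)}} = -16 - \sqrt{\frac{22 \left(-26 + 22\right)}{-389} + 25} = -16 - \sqrt{22 \left(-4\right) \left(- \frac{1}{389}\right) + 25} = -16 - \sqrt{\left(-88\right) \left(- \frac{1}{389}\right) + 25} = -16 - \sqrt{\frac{88}{389} + 25} = -16 - \sqrt{\frac{9813}{389}} = -16 - \frac{\sqrt{3817257}}{389}$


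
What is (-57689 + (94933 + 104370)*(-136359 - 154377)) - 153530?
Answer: -57944768227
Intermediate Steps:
(-57689 + (94933 + 104370)*(-136359 - 154377)) - 153530 = (-57689 + 199303*(-290736)) - 153530 = (-57689 - 57944557008) - 153530 = -57944614697 - 153530 = -57944768227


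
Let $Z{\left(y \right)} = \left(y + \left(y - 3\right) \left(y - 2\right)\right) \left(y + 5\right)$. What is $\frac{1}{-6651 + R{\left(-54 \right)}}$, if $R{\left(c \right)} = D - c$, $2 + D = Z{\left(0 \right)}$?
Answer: $- \frac{1}{6569} \approx -0.00015223$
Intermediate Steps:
$Z{\left(y \right)} = \left(5 + y\right) \left(y + \left(-3 + y\right) \left(-2 + y\right)\right)$ ($Z{\left(y \right)} = \left(y + \left(-3 + y\right) \left(-2 + y\right)\right) \left(5 + y\right) = \left(5 + y\right) \left(y + \left(-3 + y\right) \left(-2 + y\right)\right)$)
$D = 28$ ($D = -2 + \left(30 + 0^{2} + 0^{3} - 0\right) = -2 + \left(30 + 0 + 0 + 0\right) = -2 + 30 = 28$)
$R{\left(c \right)} = 28 - c$
$\frac{1}{-6651 + R{\left(-54 \right)}} = \frac{1}{-6651 + \left(28 - -54\right)} = \frac{1}{-6651 + \left(28 + 54\right)} = \frac{1}{-6651 + 82} = \frac{1}{-6569} = - \frac{1}{6569}$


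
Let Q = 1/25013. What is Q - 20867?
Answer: -521946270/25013 ≈ -20867.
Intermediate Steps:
Q = 1/25013 ≈ 3.9979e-5
Q - 20867 = 1/25013 - 20867 = -521946270/25013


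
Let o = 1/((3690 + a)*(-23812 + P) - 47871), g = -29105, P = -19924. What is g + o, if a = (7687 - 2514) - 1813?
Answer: -8975594059456/308386671 ≈ -29105.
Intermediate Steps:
a = 3360 (a = 5173 - 1813 = 3360)
o = -1/308386671 (o = 1/((3690 + 3360)*(-23812 - 19924) - 47871) = 1/(7050*(-43736) - 47871) = 1/(-308338800 - 47871) = 1/(-308386671) = -1/308386671 ≈ -3.2427e-9)
g + o = -29105 - 1/308386671 = -8975594059456/308386671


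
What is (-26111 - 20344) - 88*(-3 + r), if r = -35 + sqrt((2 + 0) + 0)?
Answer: -43111 - 88*sqrt(2) ≈ -43235.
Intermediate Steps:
r = -35 + sqrt(2) (r = -35 + sqrt(2 + 0) = -35 + sqrt(2) ≈ -33.586)
(-26111 - 20344) - 88*(-3 + r) = (-26111 - 20344) - 88*(-3 + (-35 + sqrt(2))) = -46455 - 88*(-38 + sqrt(2)) = -46455 + (3344 - 88*sqrt(2)) = -43111 - 88*sqrt(2)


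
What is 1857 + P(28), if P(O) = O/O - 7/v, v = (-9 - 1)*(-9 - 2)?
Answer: 204373/110 ≈ 1857.9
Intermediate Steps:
v = 110 (v = -10*(-11) = 110)
P(O) = 103/110 (P(O) = O/O - 7/110 = 1 - 7*1/110 = 1 - 7/110 = 103/110)
1857 + P(28) = 1857 + 103/110 = 204373/110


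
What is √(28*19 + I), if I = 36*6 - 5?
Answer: √743 ≈ 27.258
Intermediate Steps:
I = 211 (I = 216 - 5 = 211)
√(28*19 + I) = √(28*19 + 211) = √(532 + 211) = √743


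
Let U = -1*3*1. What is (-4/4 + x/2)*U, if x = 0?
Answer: 3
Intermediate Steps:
U = -3 (U = -3*1 = -3)
(-4/4 + x/2)*U = (-4/4 + 0/2)*(-3) = (-4*¼ + 0*(½))*(-3) = (-1 + 0)*(-3) = -1*(-3) = 3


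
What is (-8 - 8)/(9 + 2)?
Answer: -16/11 ≈ -1.4545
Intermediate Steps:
(-8 - 8)/(9 + 2) = -16/11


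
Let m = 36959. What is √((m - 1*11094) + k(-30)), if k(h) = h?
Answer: √25835 ≈ 160.73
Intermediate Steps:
√((m - 1*11094) + k(-30)) = √((36959 - 1*11094) - 30) = √((36959 - 11094) - 30) = √(25865 - 30) = √25835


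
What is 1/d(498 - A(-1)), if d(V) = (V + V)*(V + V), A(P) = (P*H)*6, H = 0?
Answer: 1/992016 ≈ 1.0080e-6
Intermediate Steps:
A(P) = 0 (A(P) = (P*0)*6 = 0*6 = 0)
d(V) = 4*V² (d(V) = (2*V)*(2*V) = 4*V²)
1/d(498 - A(-1)) = 1/(4*(498 - 1*0)²) = 1/(4*(498 + 0)²) = 1/(4*498²) = 1/(4*248004) = 1/992016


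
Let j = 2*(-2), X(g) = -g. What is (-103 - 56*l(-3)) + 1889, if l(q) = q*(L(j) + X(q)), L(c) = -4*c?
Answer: 4978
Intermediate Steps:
j = -4
l(q) = q*(16 - q) (l(q) = q*(-4*(-4) - q) = q*(16 - q))
(-103 - 56*l(-3)) + 1889 = (-103 - (-168)*(16 - 1*(-3))) + 1889 = (-103 - (-168)*(16 + 3)) + 1889 = (-103 - (-168)*19) + 1889 = (-103 - 56*(-57)) + 1889 = (-103 + 3192) + 1889 = 3089 + 1889 = 4978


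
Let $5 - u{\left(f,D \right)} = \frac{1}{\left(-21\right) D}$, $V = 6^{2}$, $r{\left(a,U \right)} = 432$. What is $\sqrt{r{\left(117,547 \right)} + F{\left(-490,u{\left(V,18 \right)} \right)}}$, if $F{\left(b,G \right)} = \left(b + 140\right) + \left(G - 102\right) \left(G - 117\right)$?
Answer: $\frac{\sqrt{1563929263}}{378} \approx 104.62$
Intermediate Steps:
$V = 36$
$u{\left(f,D \right)} = 5 + \frac{1}{21 D}$ ($u{\left(f,D \right)} = 5 - \frac{1}{\left(-21\right) D} = 5 - - \frac{1}{21 D} = 5 + \frac{1}{21 D}$)
$F{\left(b,G \right)} = 140 + b + \left(-117 + G\right) \left(-102 + G\right)$ ($F{\left(b,G \right)} = \left(140 + b\right) + \left(-102 + G\right) \left(-117 + G\right) = \left(140 + b\right) + \left(-117 + G\right) \left(-102 + G\right) = 140 + b + \left(-117 + G\right) \left(-102 + G\right)$)
$\sqrt{r{\left(117,547 \right)} + F{\left(-490,u{\left(V,18 \right)} \right)}} = \sqrt{432 + \left(12074 - 490 + \left(5 + \frac{1}{21 \cdot 18}\right)^{2} - 219 \left(5 + \frac{1}{21 \cdot 18}\right)\right)} = \sqrt{432 + \left(12074 - 490 + \left(5 + \frac{1}{21} \cdot \frac{1}{18}\right)^{2} - 219 \left(5 + \frac{1}{21} \cdot \frac{1}{18}\right)\right)} = \sqrt{432 + \left(12074 - 490 + \left(5 + \frac{1}{378}\right)^{2} - 219 \left(5 + \frac{1}{378}\right)\right)} = \sqrt{432 + \left(12074 - 490 + \left(\frac{1891}{378}\right)^{2} - \frac{138043}{126}\right)} = \sqrt{432 + \left(12074 - 490 + \frac{3575881}{142884} - \frac{138043}{126}\right)} = \sqrt{432 + \frac{1502203375}{142884}} = \sqrt{\frac{1563929263}{142884}} = \frac{\sqrt{1563929263}}{378}$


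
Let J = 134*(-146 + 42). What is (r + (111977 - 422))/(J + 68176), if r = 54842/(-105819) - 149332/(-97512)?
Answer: 95925364017487/46640172922560 ≈ 2.0567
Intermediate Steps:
J = -13936 (J = 134*(-104) = -13936)
r = 871200817/859885194 (r = 54842*(-1/105819) - 149332*(-1/97512) = -54842/105819 + 37333/24378 = 871200817/859885194 ≈ 1.0132)
(r + (111977 - 422))/(J + 68176) = (871200817/859885194 + (111977 - 422))/(-13936 + 68176) = (871200817/859885194 + 111555)/54240 = (95925364017487/859885194)*(1/54240) = 95925364017487/46640172922560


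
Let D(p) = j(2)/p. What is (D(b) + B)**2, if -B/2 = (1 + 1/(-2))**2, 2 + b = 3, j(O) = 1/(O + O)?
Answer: 1/16 ≈ 0.062500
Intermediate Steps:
j(O) = 1/(2*O)
b = 1 (b = -2 + 3 = 1)
B = -1/2 (B = -2*(1 + 1/(-2))**2 = -2*(1 + 1*(-1/2))**2 = -2*(1 - 1/2)**2 = -2*(1/2)**2 = -2*1/4 = -1/2 ≈ -0.50000)
D(p) = 1/(4*p) (D(p) = ((1/2)/2)/p = ((1/2)*(1/2))/p = 1/(4*p))
(D(b) + B)**2 = ((1/4)/1 - 1/2)**2 = ((1/4)*1 - 1/2)**2 = (1/4 - 1/2)**2 = (-1/4)**2 = 1/16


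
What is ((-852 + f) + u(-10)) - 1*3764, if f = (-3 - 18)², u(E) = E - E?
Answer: -4175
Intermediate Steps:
u(E) = 0
f = 441 (f = (-21)² = 441)
((-852 + f) + u(-10)) - 1*3764 = ((-852 + 441) + 0) - 1*3764 = (-411 + 0) - 3764 = -411 - 3764 = -4175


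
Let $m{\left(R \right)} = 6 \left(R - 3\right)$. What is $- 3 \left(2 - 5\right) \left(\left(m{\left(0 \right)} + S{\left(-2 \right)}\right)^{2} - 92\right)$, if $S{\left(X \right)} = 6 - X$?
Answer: $72$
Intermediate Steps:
$m{\left(R \right)} = -18 + 6 R$ ($m{\left(R \right)} = 6 \left(-3 + R\right) = -18 + 6 R$)
$- 3 \left(2 - 5\right) \left(\left(m{\left(0 \right)} + S{\left(-2 \right)}\right)^{2} - 92\right) = - 3 \left(2 - 5\right) \left(\left(\left(-18 + 6 \cdot 0\right) + \left(6 - -2\right)\right)^{2} - 92\right) = \left(-3\right) \left(-3\right) \left(\left(\left(-18 + 0\right) + \left(6 + 2\right)\right)^{2} - 92\right) = 9 \left(\left(-18 + 8\right)^{2} - 92\right) = 9 \left(\left(-10\right)^{2} - 92\right) = 9 \left(100 - 92\right) = 9 \cdot 8 = 72$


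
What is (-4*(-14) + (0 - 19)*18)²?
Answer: 81796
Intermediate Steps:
(-4*(-14) + (0 - 19)*18)² = (56 - 19*18)² = (56 - 342)² = (-286)² = 81796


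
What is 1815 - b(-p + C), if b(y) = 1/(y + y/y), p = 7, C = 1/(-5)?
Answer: 56270/31 ≈ 1815.2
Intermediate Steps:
C = -1/5 (C = 1*(-1/5) = -1/5 ≈ -0.20000)
b(y) = 1/(1 + y) (b(y) = 1/(y + 1) = 1/(1 + y))
1815 - b(-p + C) = 1815 - 1/(1 + (-1*7 - 1/5)) = 1815 - 1/(1 + (-7 - 1/5)) = 1815 - 1/(1 - 36/5) = 1815 - 1/(-31/5) = 1815 - 1*(-5/31) = 1815 + 5/31 = 56270/31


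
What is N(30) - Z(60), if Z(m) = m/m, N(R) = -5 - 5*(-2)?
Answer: 4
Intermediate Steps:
N(R) = 5 (N(R) = -5 + 10 = 5)
Z(m) = 1
N(30) - Z(60) = 5 - 1*1 = 5 - 1 = 4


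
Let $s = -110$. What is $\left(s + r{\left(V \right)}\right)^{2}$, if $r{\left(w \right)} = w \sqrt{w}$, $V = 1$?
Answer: $11881$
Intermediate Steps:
$r{\left(w \right)} = w^{\frac{3}{2}}$
$\left(s + r{\left(V \right)}\right)^{2} = \left(-110 + 1^{\frac{3}{2}}\right)^{2} = \left(-110 + 1\right)^{2} = \left(-109\right)^{2} = 11881$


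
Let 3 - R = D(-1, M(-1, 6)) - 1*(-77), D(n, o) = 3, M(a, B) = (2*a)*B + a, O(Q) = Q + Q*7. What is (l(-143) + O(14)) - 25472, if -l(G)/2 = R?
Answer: -25206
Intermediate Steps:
O(Q) = 8*Q (O(Q) = Q + 7*Q = 8*Q)
M(a, B) = a + 2*B*a (M(a, B) = 2*B*a + a = a + 2*B*a)
R = -77 (R = 3 - (3 - 1*(-77)) = 3 - (3 + 77) = 3 - 1*80 = 3 - 80 = -77)
l(G) = 154 (l(G) = -2*(-77) = 154)
(l(-143) + O(14)) - 25472 = (154 + 8*14) - 25472 = (154 + 112) - 25472 = 266 - 25472 = -25206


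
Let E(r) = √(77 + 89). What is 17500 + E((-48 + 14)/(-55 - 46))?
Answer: 17500 + √166 ≈ 17513.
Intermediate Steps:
E(r) = √166
17500 + E((-48 + 14)/(-55 - 46)) = 17500 + √166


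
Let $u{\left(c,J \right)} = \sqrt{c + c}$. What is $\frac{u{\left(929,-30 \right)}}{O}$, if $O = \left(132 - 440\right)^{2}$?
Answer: $\frac{\sqrt{1858}}{94864} \approx 0.00045438$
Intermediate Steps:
$O = 94864$ ($O = \left(-308\right)^{2} = 94864$)
$u{\left(c,J \right)} = \sqrt{2} \sqrt{c}$ ($u{\left(c,J \right)} = \sqrt{2 c} = \sqrt{2} \sqrt{c}$)
$\frac{u{\left(929,-30 \right)}}{O} = \frac{\sqrt{2} \sqrt{929}}{94864} = \sqrt{1858} \cdot \frac{1}{94864} = \frac{\sqrt{1858}}{94864}$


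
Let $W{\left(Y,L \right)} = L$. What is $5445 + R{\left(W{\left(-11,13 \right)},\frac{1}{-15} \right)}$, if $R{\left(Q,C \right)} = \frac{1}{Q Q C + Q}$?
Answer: $\frac{141585}{26} \approx 5445.6$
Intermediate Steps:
$R{\left(Q,C \right)} = \frac{1}{Q + C Q^{2}}$ ($R{\left(Q,C \right)} = \frac{1}{Q^{2} C + Q} = \frac{1}{C Q^{2} + Q} = \frac{1}{Q + C Q^{2}}$)
$5445 + R{\left(W{\left(-11,13 \right)},\frac{1}{-15} \right)} = 5445 + \frac{1}{13 \left(1 + \frac{1}{-15} \cdot 13\right)} = 5445 + \frac{1}{13 \left(1 - \frac{13}{15}\right)} = 5445 + \frac{1}{13 \cdot \frac{2}{15}} = 5445 + \frac{1}{13} \cdot \frac{15}{2} = 5445 + \frac{15}{26} = \frac{141585}{26}$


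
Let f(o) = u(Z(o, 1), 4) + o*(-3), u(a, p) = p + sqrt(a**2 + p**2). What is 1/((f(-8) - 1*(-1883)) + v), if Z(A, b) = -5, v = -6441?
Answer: -4530/20520859 - sqrt(41)/20520859 ≈ -0.00022106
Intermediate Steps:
f(o) = 4 + sqrt(41) - 3*o (f(o) = (4 + sqrt((-5)**2 + 4**2)) + o*(-3) = (4 + sqrt(25 + 16)) - 3*o = (4 + sqrt(41)) - 3*o = 4 + sqrt(41) - 3*o)
1/((f(-8) - 1*(-1883)) + v) = 1/(((4 + sqrt(41) - 3*(-8)) - 1*(-1883)) - 6441) = 1/(((4 + sqrt(41) + 24) + 1883) - 6441) = 1/(((28 + sqrt(41)) + 1883) - 6441) = 1/((1911 + sqrt(41)) - 6441) = 1/(-4530 + sqrt(41))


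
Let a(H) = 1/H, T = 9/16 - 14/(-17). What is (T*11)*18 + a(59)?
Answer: 2202193/8024 ≈ 274.45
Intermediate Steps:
T = 377/272 (T = 9*(1/16) - 14*(-1/17) = 9/16 + 14/17 = 377/272 ≈ 1.3860)
(T*11)*18 + a(59) = ((377/272)*11)*18 + 1/59 = (4147/272)*18 + 1/59 = 37323/136 + 1/59 = 2202193/8024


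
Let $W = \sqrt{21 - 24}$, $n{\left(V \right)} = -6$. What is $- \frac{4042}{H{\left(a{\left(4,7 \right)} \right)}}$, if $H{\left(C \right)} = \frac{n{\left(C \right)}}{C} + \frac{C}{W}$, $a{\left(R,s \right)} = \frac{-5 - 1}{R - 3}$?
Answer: $\frac{4042 i}{- i + 2 \sqrt{3}} \approx -310.92 + 1077.1 i$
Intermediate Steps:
$W = i \sqrt{3}$ ($W = \sqrt{-3} = i \sqrt{3} \approx 1.732 i$)
$a{\left(R,s \right)} = - \frac{6}{-3 + R}$
$H{\left(C \right)} = - \frac{6}{C} - \frac{i C \sqrt{3}}{3}$ ($H{\left(C \right)} = - \frac{6}{C} + \frac{C}{i \sqrt{3}} = - \frac{6}{C} + C \left(- \frac{i \sqrt{3}}{3}\right) = - \frac{6}{C} - \frac{i C \sqrt{3}}{3}$)
$- \frac{4042}{H{\left(a{\left(4,7 \right)} \right)}} = - \frac{4042}{- \frac{6}{\left(-6\right) \frac{1}{-3 + 4}} - \frac{i \left(- \frac{6}{-3 + 4}\right) \sqrt{3}}{3}} = - \frac{4042}{- \frac{6}{\left(-6\right) 1^{-1}} - \frac{i \left(- \frac{6}{1}\right) \sqrt{3}}{3}} = - \frac{4042}{- \frac{6}{\left(-6\right) 1} - \frac{i \left(\left(-6\right) 1\right) \sqrt{3}}{3}} = - \frac{4042}{- \frac{6}{-6} - \frac{1}{3} i \left(-6\right) \sqrt{3}} = - \frac{4042}{\left(-6\right) \left(- \frac{1}{6}\right) + 2 i \sqrt{3}} = - \frac{4042}{1 + 2 i \sqrt{3}}$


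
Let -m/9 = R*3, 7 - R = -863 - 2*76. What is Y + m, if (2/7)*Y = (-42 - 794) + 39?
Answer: -60767/2 ≈ -30384.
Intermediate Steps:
R = 1022 (R = 7 - (-863 - 2*76) = 7 - (-863 - 1*152) = 7 - (-863 - 152) = 7 - 1*(-1015) = 7 + 1015 = 1022)
m = -27594 (m = -9198*3 = -9*3066 = -27594)
Y = -5579/2 (Y = 7*((-42 - 794) + 39)/2 = 7*(-836 + 39)/2 = (7/2)*(-797) = -5579/2 ≈ -2789.5)
Y + m = -5579/2 - 27594 = -60767/2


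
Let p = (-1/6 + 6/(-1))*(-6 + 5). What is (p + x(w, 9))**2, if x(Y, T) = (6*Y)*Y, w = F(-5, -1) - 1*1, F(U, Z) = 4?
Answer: 130321/36 ≈ 3620.0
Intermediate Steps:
p = 37/6 (p = (-1*1/6 + 6*(-1))*(-1) = (-1/6 - 6)*(-1) = -37/6*(-1) = 37/6 ≈ 6.1667)
w = 3 (w = 4 - 1*1 = 4 - 1 = 3)
x(Y, T) = 6*Y**2
(p + x(w, 9))**2 = (37/6 + 6*3**2)**2 = (37/6 + 6*9)**2 = (37/6 + 54)**2 = (361/6)**2 = 130321/36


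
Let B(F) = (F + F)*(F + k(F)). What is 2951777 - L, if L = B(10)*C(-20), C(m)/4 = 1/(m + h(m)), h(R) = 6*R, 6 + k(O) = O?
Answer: 2951785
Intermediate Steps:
k(O) = -6 + O
B(F) = 2*F*(-6 + 2*F) (B(F) = (F + F)*(F + (-6 + F)) = (2*F)*(-6 + 2*F) = 2*F*(-6 + 2*F))
C(m) = 4/(7*m) (C(m) = 4/(m + 6*m) = 4/((7*m)) = 4*(1/(7*m)) = 4/(7*m))
L = -8 (L = (4*10*(-3 + 10))*((4/7)/(-20)) = (4*10*7)*((4/7)*(-1/20)) = 280*(-1/35) = -8)
2951777 - L = 2951777 - 1*(-8) = 2951777 + 8 = 2951785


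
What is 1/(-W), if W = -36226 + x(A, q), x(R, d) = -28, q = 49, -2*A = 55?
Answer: 1/36254 ≈ 2.7583e-5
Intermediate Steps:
A = -55/2 (A = -½*55 = -55/2 ≈ -27.500)
W = -36254 (W = -36226 - 28 = -36254)
1/(-W) = 1/(-1*(-36254)) = 1/36254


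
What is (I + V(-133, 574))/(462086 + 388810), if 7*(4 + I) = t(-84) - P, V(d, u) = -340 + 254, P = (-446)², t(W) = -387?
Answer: -199933/5956272 ≈ -0.033567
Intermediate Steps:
P = 198916
V(d, u) = -86
I = -199331/7 (I = -4 + (-387 - 1*198916)/7 = -4 + (-387 - 198916)/7 = -4 + (⅐)*(-199303) = -4 - 199303/7 = -199331/7 ≈ -28476.)
(I + V(-133, 574))/(462086 + 388810) = (-199331/7 - 86)/(462086 + 388810) = -199933/7/850896 = -199933/7*1/850896 = -199933/5956272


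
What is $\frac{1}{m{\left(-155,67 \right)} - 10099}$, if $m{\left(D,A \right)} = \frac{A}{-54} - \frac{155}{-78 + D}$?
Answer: $- \frac{12582}{127072859} \approx -9.9014 \cdot 10^{-5}$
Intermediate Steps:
$m{\left(D,A \right)} = - \frac{155}{-78 + D} - \frac{A}{54}$ ($m{\left(D,A \right)} = A \left(- \frac{1}{54}\right) - \frac{155}{-78 + D} = - \frac{A}{54} - \frac{155}{-78 + D} = - \frac{155}{-78 + D} - \frac{A}{54}$)
$\frac{1}{m{\left(-155,67 \right)} - 10099} = \frac{1}{\frac{-8370 + 78 \cdot 67 - 67 \left(-155\right)}{54 \left(-78 - 155\right)} - 10099} = \frac{1}{\frac{-8370 + 5226 + 10385}{54 \left(-233\right)} - 10099} = \frac{1}{\frac{1}{54} \left(- \frac{1}{233}\right) 7241 - 10099} = \frac{1}{- \frac{7241}{12582} - 10099} = \frac{1}{- \frac{127072859}{12582}} = - \frac{12582}{127072859}$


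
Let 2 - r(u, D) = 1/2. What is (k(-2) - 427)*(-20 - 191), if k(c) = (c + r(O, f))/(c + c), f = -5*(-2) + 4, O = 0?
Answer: 720565/8 ≈ 90071.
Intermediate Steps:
f = 14 (f = 10 + 4 = 14)
r(u, D) = 3/2 (r(u, D) = 2 - 1/2 = 3/2)
k(c) = (3/2 + c)/(2*c) (k(c) = (c + 3/2)/(c + c) = (3/2 + c)/((2*c)) = (3/2 + c)*(1/(2*c)) = (3/2 + c)/(2*c))
(k(-2) - 427)*(-20 - 191) = ((1/4)*(3 + 2*(-2))/(-2) - 427)*(-20 - 191) = ((1/4)*(-1/2)*(3 - 4) - 427)*(-211) = ((1/4)*(-1/2)*(-1) - 427)*(-211) = (1/8 - 427)*(-211) = -3415/8*(-211) = 720565/8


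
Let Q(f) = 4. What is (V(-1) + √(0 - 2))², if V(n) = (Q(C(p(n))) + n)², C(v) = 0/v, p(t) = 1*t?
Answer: (9 + I*√2)² ≈ 79.0 + 25.456*I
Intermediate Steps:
p(t) = t
C(v) = 0
V(n) = (4 + n)²
(V(-1) + √(0 - 2))² = ((4 - 1)² + √(0 - 2))² = (3² + √(-2))² = (9 + I*√2)²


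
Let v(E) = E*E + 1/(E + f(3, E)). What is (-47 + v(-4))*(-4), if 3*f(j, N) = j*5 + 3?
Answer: 122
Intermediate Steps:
f(j, N) = 1 + 5*j/3 (f(j, N) = (j*5 + 3)/3 = (5*j + 3)/3 = (3 + 5*j)/3 = 1 + 5*j/3)
v(E) = E² + 1/(6 + E) (v(E) = E*E + 1/(E + (1 + (5/3)*3)) = E² + 1/(E + (1 + 5)) = E² + 1/(E + 6) = E² + 1/(6 + E))
(-47 + v(-4))*(-4) = (-47 + (1 + (-4)³ + 6*(-4)²)/(6 - 4))*(-4) = (-47 + (1 - 64 + 6*16)/2)*(-4) = (-47 + (1 - 64 + 96)/2)*(-4) = (-47 + (½)*33)*(-4) = (-47 + 33/2)*(-4) = -61/2*(-4) = 122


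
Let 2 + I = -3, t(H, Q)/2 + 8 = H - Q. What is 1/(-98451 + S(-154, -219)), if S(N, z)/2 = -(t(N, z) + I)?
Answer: -1/98669 ≈ -1.0135e-5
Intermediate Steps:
t(H, Q) = -16 - 2*Q + 2*H (t(H, Q) = -16 + 2*(H - Q) = -16 + (-2*Q + 2*H) = -16 - 2*Q + 2*H)
I = -5 (I = -2 - 3 = -5)
S(N, z) = 42 - 4*N + 4*z (S(N, z) = 2*(-((-16 - 2*z + 2*N) - 5)) = 2*(-(-21 - 2*z + 2*N)) = 2*(21 - 2*N + 2*z) = 42 - 4*N + 4*z)
1/(-98451 + S(-154, -219)) = 1/(-98451 + (42 - 4*(-154) + 4*(-219))) = 1/(-98451 + (42 + 616 - 876)) = 1/(-98451 - 218) = 1/(-98669) = -1/98669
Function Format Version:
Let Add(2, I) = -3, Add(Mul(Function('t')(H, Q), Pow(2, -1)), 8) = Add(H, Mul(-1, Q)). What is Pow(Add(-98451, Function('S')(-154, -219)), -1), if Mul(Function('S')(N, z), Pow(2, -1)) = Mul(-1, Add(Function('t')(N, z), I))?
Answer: Rational(-1, 98669) ≈ -1.0135e-5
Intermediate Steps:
Function('t')(H, Q) = Add(-16, Mul(-2, Q), Mul(2, H)) (Function('t')(H, Q) = Add(-16, Mul(2, Add(H, Mul(-1, Q)))) = Add(-16, Add(Mul(-2, Q), Mul(2, H))) = Add(-16, Mul(-2, Q), Mul(2, H)))
I = -5 (I = Add(-2, -3) = -5)
Function('S')(N, z) = Add(42, Mul(-4, N), Mul(4, z)) (Function('S')(N, z) = Mul(2, Mul(-1, Add(Add(-16, Mul(-2, z), Mul(2, N)), -5))) = Mul(2, Mul(-1, Add(-21, Mul(-2, z), Mul(2, N)))) = Mul(2, Add(21, Mul(-2, N), Mul(2, z))) = Add(42, Mul(-4, N), Mul(4, z)))
Pow(Add(-98451, Function('S')(-154, -219)), -1) = Pow(Add(-98451, Add(42, Mul(-4, -154), Mul(4, -219))), -1) = Pow(Add(-98451, Add(42, 616, -876)), -1) = Pow(Add(-98451, -218), -1) = Pow(-98669, -1) = Rational(-1, 98669)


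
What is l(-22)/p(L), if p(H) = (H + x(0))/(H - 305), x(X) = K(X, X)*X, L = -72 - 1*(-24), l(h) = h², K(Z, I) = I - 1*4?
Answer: 42713/12 ≈ 3559.4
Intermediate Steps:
K(Z, I) = -4 + I (K(Z, I) = I - 4 = -4 + I)
L = -48 (L = -72 + 24 = -48)
x(X) = X*(-4 + X) (x(X) = (-4 + X)*X = X*(-4 + X))
p(H) = H/(-305 + H) (p(H) = (H + 0*(-4 + 0))/(H - 305) = (H + 0*(-4))/(-305 + H) = (H + 0)/(-305 + H) = H/(-305 + H))
l(-22)/p(L) = (-22)²/((-48/(-305 - 48))) = 484/((-48/(-353))) = 484/((-48*(-1/353))) = 484/(48/353) = 484*(353/48) = 42713/12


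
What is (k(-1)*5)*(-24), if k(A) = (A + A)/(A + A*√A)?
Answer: -120 + 120*I ≈ -120.0 + 120.0*I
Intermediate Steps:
k(A) = 2*A/(A + A^(3/2)) (k(A) = (2*A)/(A + A^(3/2)) = 2*A/(A + A^(3/2)))
(k(-1)*5)*(-24) = ((2*(-1)/(-1 + (-1)^(3/2)))*5)*(-24) = ((2*(-1)/(-1 - I))*5)*(-24) = ((2*(-1)*((-1 + I)/2))*5)*(-24) = ((1 - I)*5)*(-24) = (5 - 5*I)*(-24) = -120 + 120*I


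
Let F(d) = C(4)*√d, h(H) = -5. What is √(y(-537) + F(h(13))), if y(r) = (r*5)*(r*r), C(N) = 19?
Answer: √(-774270765 + 19*I*√5) ≈ 0.e-3 + 27826.0*I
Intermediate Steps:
F(d) = 19*√d
y(r) = 5*r³ (y(r) = (5*r)*r² = 5*r³)
√(y(-537) + F(h(13))) = √(5*(-537)³ + 19*√(-5)) = √(5*(-154854153) + 19*(I*√5)) = √(-774270765 + 19*I*√5)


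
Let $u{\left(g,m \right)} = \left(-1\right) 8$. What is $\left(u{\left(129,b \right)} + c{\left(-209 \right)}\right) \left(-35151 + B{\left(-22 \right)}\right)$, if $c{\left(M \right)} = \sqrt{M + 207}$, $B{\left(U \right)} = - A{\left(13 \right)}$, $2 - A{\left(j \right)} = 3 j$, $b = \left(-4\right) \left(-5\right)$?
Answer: $280912 - 35114 i \sqrt{2} \approx 2.8091 \cdot 10^{5} - 49659.0 i$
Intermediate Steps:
$b = 20$
$u{\left(g,m \right)} = -8$
$A{\left(j \right)} = 2 - 3 j$
$B{\left(U \right)} = 37$ ($B{\left(U \right)} = - (2 - 39) = \left(-1\right) \left(-37\right) = 37$)
$c{\left(M \right)} = \sqrt{207 + M}$
$\left(u{\left(129,b \right)} + c{\left(-209 \right)}\right) \left(-35151 + B{\left(-22 \right)}\right) = \left(-8 + \sqrt{207 - 209}\right) \left(-35151 + 37\right) = \left(-8 + \sqrt{-2}\right) \left(-35114\right) = \left(-8 + i \sqrt{2}\right) \left(-35114\right) = 280912 - 35114 i \sqrt{2}$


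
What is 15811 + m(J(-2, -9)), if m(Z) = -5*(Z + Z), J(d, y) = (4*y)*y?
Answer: 12571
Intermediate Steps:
J(d, y) = 4*y²
m(Z) = -10*Z
15811 + m(J(-2, -9)) = 15811 - 40*(-9)² = 15811 - 40*81 = 15811 - 10*324 = 15811 - 3240 = 12571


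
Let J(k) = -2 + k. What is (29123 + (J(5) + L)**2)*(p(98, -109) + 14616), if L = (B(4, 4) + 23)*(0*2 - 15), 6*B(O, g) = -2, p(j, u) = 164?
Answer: 2108987760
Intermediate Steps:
B(O, g) = -1/3 (B(O, g) = (1/6)*(-2) = -1/3)
L = -340 (L = (-1/3 + 23)*(0*2 - 15) = 68*(0 - 15)/3 = (68/3)*(-15) = -340)
(29123 + (J(5) + L)**2)*(p(98, -109) + 14616) = (29123 + ((-2 + 5) - 340)**2)*(164 + 14616) = (29123 + (3 - 340)**2)*14780 = (29123 + (-337)**2)*14780 = (29123 + 113569)*14780 = 142692*14780 = 2108987760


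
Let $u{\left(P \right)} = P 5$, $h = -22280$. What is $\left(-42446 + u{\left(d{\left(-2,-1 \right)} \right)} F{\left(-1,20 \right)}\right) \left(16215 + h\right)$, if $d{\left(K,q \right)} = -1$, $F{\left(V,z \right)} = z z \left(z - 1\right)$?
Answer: $487904990$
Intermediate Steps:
$F{\left(V,z \right)} = z^{2} \left(-1 + z\right)$
$u{\left(P \right)} = 5 P$
$\left(-42446 + u{\left(d{\left(-2,-1 \right)} \right)} F{\left(-1,20 \right)}\right) \left(16215 + h\right) = \left(-42446 + 5 \left(-1\right) 20^{2} \left(-1 + 20\right)\right) \left(16215 - 22280\right) = \left(-42446 - 5 \cdot 400 \cdot 19\right) \left(-6065\right) = \left(-42446 - 38000\right) \left(-6065\right) = \left(-80446\right) \left(-6065\right) = 487904990$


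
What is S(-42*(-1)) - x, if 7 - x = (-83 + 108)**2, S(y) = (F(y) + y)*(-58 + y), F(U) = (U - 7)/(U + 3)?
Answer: -598/9 ≈ -66.444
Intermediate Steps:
F(U) = (-7 + U)/(3 + U)
S(y) = (-58 + y)*(y + (-7 + y)/(3 + y)) (S(y) = ((-7 + y)/(3 + y) + y)*(-58 + y) = (y + (-7 + y)/(3 + y))*(-58 + y) = (-58 + y)*(y + (-7 + y)/(3 + y)))
x = -618 (x = 7 - (-83 + 108)**2 = 7 - 1*25**2 = 7 - 1*625 = 7 - 625 = -618)
S(-42*(-1)) - x = (406 + (-42*(-1))**3 - (-10038)*(-1) - 54*(-42*(-1))**2)/(3 - 42*(-1)) - 1*(-618) = (406 + 42**3 - 239*42 - 54*42**2)/(3 + 42) + 618 = (406 + 74088 - 10038 - 54*1764)/45 + 618 = (406 + 74088 - 10038 - 95256)/45 + 618 = (1/45)*(-30800) + 618 = -6160/9 + 618 = -598/9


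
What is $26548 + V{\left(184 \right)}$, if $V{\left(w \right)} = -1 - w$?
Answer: $26363$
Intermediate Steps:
$26548 + V{\left(184 \right)} = 26548 - 185 = 26363$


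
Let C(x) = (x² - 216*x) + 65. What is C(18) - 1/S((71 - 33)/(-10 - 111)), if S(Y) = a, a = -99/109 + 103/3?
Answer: -38244397/10930 ≈ -3499.0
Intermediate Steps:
a = 10930/327 (a = -99*1/109 + 103*(⅓) = -99/109 + 103/3 = 10930/327 ≈ 33.425)
C(x) = 65 + x² - 216*x
S(Y) = 10930/327
C(18) - 1/S((71 - 33)/(-10 - 111)) = (65 + 18² - 216*18) - 1/10930/327 = (65 + 324 - 3888) - 1*327/10930 = -3499 - 327/10930 = -38244397/10930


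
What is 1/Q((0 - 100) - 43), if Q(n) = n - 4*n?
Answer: 1/429 ≈ 0.0023310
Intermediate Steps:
Q(n) = -3*n
1/Q((0 - 100) - 43) = 1/(-3*((0 - 100) - 43)) = 1/(-3*(-100 - 43)) = 1/(-3*(-143)) = 1/429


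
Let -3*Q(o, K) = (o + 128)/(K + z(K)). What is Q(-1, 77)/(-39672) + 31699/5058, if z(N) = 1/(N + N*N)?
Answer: 16154931052661/2577729915108 ≈ 6.2671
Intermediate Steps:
z(N) = 1/(N + N²)
Q(o, K) = -(128 + o)/(3*(K + 1/(K*(1 + K)))) (Q(o, K) = -(o + 128)/(3*(K + 1/(K*(1 + K)))) = -(128 + o)/(3*(K + 1/(K*(1 + K)))))
Q(-1, 77)/(-39672) + 31699/5058 = -1*77*(1 + 77)*(128 - 1)/(3 + 3*77²*(1 + 77))/(-39672) + 31699/5058 = -1*77*78*127/(3 + 3*5929*78)*(-1/39672) + 31699*(1/5058) = -1*77*78*127/(3 + 1387386)*(-1/39672) + 31699/5058 = -1*77*78*127/1387389*(-1/39672) + 31699/5058 = -1*77*1/1387389*78*127*(-1/39672) + 31699/5058 = -254254/462463*(-1/39672) + 31699/5058 = 127127/9173416068 + 31699/5058 = 16154931052661/2577729915108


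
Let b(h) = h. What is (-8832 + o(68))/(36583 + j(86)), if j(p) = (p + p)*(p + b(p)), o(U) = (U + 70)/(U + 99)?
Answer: -1474806/11049889 ≈ -0.13347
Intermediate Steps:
o(U) = (70 + U)/(99 + U)
j(p) = 4*p² (j(p) = (p + p)*(p + p) = (2*p)*(2*p) = 4*p²)
(-8832 + o(68))/(36583 + j(86)) = (-8832 + (70 + 68)/(99 + 68))/(36583 + 4*86²) = (-8832 + 138/167)/(36583 + 4*7396) = (-8832 + (1/167)*138)/(36583 + 29584) = (-8832 + 138/167)/66167 = -1474806/167*1/66167 = -1474806/11049889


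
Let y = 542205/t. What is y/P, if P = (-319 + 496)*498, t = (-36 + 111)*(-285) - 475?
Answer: -12049/42799780 ≈ -0.00028152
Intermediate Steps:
t = -21850 (t = 75*(-285) - 475 = -21375 - 475 = -21850)
y = -108441/4370 (y = 542205/(-21850) = 542205*(-1/21850) = -108441/4370 ≈ -24.815)
P = 88146 (P = 177*498 = 88146)
y/P = -108441/4370/88146 = -108441/4370*1/88146 = -12049/42799780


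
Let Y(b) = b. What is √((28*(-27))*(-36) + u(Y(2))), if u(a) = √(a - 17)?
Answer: √(27216 + I*√15) ≈ 164.97 + 0.012*I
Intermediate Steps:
u(a) = √(-17 + a)
√((28*(-27))*(-36) + u(Y(2))) = √((28*(-27))*(-36) + √(-17 + 2)) = √(-756*(-36) + √(-15)) = √(27216 + I*√15)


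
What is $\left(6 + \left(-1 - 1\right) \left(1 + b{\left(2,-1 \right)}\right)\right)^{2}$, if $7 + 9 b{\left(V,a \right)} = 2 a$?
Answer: $36$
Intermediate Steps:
$b{\left(V,a \right)} = - \frac{7}{9} + \frac{2 a}{9}$
$\left(6 + \left(-1 - 1\right) \left(1 + b{\left(2,-1 \right)}\right)\right)^{2} = \left(6 + \left(-1 - 1\right) \left(1 + \left(- \frac{7}{9} + \frac{2}{9} \left(-1\right)\right)\right)\right)^{2} = \left(6 - 2 \left(1 - 1\right)\right)^{2} = \left(6 - 0\right)^{2} = \left(6 + 0\right)^{2} = 6^{2} = 36$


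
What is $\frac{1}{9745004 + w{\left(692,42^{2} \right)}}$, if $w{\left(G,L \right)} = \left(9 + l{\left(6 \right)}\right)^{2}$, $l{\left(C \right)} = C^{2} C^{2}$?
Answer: $\frac{1}{11448029} \approx 8.7351 \cdot 10^{-8}$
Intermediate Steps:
$l{\left(C \right)} = C^{4}$
$w{\left(G,L \right)} = 1703025$ ($w{\left(G,L \right)} = \left(9 + 6^{4}\right)^{2} = \left(9 + 1296\right)^{2} = 1305^{2} = 1703025$)
$\frac{1}{9745004 + w{\left(692,42^{2} \right)}} = \frac{1}{9745004 + 1703025} = \frac{1}{11448029}$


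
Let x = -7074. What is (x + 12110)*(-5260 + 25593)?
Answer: 102396988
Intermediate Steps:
(x + 12110)*(-5260 + 25593) = (-7074 + 12110)*(-5260 + 25593) = 5036*20333 = 102396988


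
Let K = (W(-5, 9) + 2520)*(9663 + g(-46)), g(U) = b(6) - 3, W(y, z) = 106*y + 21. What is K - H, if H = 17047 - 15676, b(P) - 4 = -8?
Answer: 19416845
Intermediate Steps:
b(P) = -4 (b(P) = 4 - 8 = -4)
W(y, z) = 21 + 106*y
g(U) = -7 (g(U) = -4 - 3 = -7)
K = 19418216 (K = ((21 + 106*(-5)) + 2520)*(9663 - 7) = ((21 - 530) + 2520)*9656 = (-509 + 2520)*9656 = 2011*9656 = 19418216)
H = 1371
K - H = 19418216 - 1*1371 = 19418216 - 1371 = 19416845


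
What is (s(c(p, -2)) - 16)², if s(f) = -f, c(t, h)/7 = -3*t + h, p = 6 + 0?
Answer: 15376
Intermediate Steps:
p = 6
c(t, h) = -21*t + 7*h (c(t, h) = 7*(-3*t + h) = 7*(h - 3*t) = -21*t + 7*h)
(s(c(p, -2)) - 16)² = (-(-21*6 + 7*(-2)) - 16)² = (-(-126 - 14) - 16)² = (-1*(-140) - 16)² = (140 - 16)² = 124² = 15376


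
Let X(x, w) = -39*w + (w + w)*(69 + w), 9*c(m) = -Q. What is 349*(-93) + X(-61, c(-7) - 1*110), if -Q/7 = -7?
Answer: -1395724/81 ≈ -17231.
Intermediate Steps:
Q = 49 (Q = -7*(-7) = 49)
c(m) = -49/9 (c(m) = (-1*49)/9 = (⅑)*(-49) = -49/9)
X(x, w) = -39*w + 2*w*(69 + w) (X(x, w) = -39*w + (2*w)*(69 + w) = -39*w + 2*w*(69 + w))
349*(-93) + X(-61, c(-7) - 1*110) = 349*(-93) + (-49/9 - 1*110)*(99 + 2*(-49/9 - 1*110)) = -32457 + (-49/9 - 110)*(99 + 2*(-49/9 - 110)) = -32457 - 1039*(99 + 2*(-1039/9))/9 = -32457 - 1039*(99 - 2078/9)/9 = -32457 - 1039/9*(-1187/9) = -32457 + 1233293/81 = -1395724/81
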